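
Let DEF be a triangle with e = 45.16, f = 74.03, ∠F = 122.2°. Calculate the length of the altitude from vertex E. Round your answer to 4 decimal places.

Law of sines: sin E = e·sin F/f ≈ 0.51620.
Since f ≥ e, only the acute value applies: ∠E ≈ 31.08°.
Then ∠D = 180° − ∠F − ∠E ≈ 26.72°.
Law of sines gives d = f·sin D/sin F ≈ 39.34.
Area = ½·f·e·sin D ≈ 751.67.
The altitude from E has length 2·area/e ≈ 33.289.

h_E ≈ 33.2890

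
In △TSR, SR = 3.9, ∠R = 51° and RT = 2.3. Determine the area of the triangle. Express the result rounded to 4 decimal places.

3.4855

Area = ½·SR·RT·sin R ≈ 3.4855.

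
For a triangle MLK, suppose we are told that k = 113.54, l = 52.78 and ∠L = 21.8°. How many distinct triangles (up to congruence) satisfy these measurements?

k·sin L = 113.54·sin(21.8°) ≈ 42.17.
Since k sin L < l < k (42.17 < 52.78 < 113.54), two triangles exist.

2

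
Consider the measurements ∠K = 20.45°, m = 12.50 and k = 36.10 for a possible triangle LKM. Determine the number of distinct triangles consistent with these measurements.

m·sin K = 12.50·sin(20.45°) ≈ 4.367.
Since k ≥ m, exactly one triangle exists.

1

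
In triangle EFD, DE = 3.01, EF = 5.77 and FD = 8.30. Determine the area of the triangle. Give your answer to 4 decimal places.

area ≈ 5.6032

Semiperimeter s = (8.3 + 3.01 + 5.77)/2 = 8.54.
Heron's formula: area = √(8.54·0.24·5.53·2.77) ≈ 5.6032.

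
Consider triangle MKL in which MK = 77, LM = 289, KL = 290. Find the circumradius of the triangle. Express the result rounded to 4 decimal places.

R ≈ 146.0591

By the law of cosines, cos M = (LM² + MK² − KL²) / (2·LM·MK) ≈ 0.12021, so ∠M ≈ 83.10°.
Circumradius = KL/(2 sin M) ≈ 146.06.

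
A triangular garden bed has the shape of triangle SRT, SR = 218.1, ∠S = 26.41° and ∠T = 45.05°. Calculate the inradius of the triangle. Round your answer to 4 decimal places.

43.7845

The third angle is ∠R = 180° − ∠T − ∠S = 108.54°.
Law of sines: RT = SR·sin S/sin T ≈ 137.07.
Law of sines: TS = SR·sin R/sin T ≈ 292.18.
Area = ½·SR·RT·sin R ≈ 14172.
Semiperimeter s = (137.07+292.18+218.1)/2 = 323.67.
Inradius = area/s = 14172/323.67 ≈ 43.784.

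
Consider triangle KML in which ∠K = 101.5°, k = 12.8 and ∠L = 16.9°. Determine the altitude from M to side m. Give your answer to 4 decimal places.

h_M ≈ 3.7210

The third angle is ∠M = 180° − ∠L − ∠K = 61.60°.
Law of sines: m = k·sin M/sin K ≈ 11.49.
Law of sines: l = k·sin L/sin K ≈ 3.7972.
Area = ½·k·m·sin L ≈ 21.377.
The altitude from M has length 2·area/m ≈ 3.721.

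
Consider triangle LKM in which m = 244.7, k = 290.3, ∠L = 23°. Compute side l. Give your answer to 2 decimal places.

By the law of cosines, l² = k² + m² − 2·k·m·cos L = 13373, so l ≈ 115.64.

115.64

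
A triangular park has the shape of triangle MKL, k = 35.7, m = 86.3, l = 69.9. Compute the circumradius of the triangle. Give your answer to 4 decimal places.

R ≈ 44.6609

By the law of cosines, cos M = (k² + l² − m²) / (2·k·l) ≈ -0.25791, so ∠M ≈ 104.95°.
Circumradius = m/(2 sin M) ≈ 44.661.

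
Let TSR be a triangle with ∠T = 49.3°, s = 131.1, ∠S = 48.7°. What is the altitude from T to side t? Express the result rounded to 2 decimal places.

The third angle is ∠R = 180° − ∠T − ∠S = 82.00°.
Law of sines: t = s·sin T/sin S ≈ 132.3.
Law of sines: r = s·sin R/sin S ≈ 172.81.
Area = ½·s·t·sin R ≈ 8587.8.
The altitude from T has length 2·area/t ≈ 129.82.

h_T ≈ 129.82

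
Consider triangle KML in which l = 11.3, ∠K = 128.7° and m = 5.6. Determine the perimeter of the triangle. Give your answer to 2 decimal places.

perimeter ≈ 32.33

By the law of cosines, k² = m² + l² − 2·m·l·cos K = 238.18, so k ≈ 15.433.
Semiperimeter s = (15.433+5.6+11.3)/2 = 16.167.
Perimeter = 15.433 + 5.6 + 11.3 = 32.333.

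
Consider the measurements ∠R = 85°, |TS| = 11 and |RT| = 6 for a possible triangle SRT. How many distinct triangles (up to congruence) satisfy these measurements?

|RT|·sin R = 6·sin(85°) ≈ 5.977.
Since |TS| ≥ |RT|, exactly one triangle exists.

1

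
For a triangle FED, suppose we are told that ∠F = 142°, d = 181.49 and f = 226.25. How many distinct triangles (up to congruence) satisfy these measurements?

1

d·sin F = 181.49·sin(142°) ≈ 111.7.
Since ∠F is not acute, a triangle exists only if f > d; here f > d, so there is exactly one triangle.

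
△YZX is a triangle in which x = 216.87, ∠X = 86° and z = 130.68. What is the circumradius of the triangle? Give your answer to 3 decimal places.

Law of sines: sin Z = z·sin X/x ≈ 0.60111.
Since x ≥ z, only the acute value applies: ∠Z ≈ 36.95°.
Then ∠Y = 180° − ∠X − ∠Z ≈ 57.05°.
Law of sines gives y = x·sin Y/sin X ≈ 182.43.
Circumradius = x/(2 sin X) ≈ 108.7.

108.700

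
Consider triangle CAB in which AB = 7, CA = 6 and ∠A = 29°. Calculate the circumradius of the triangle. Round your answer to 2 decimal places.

3.50

By the law of cosines, BC² = CA² + AB² − 2·CA·AB·cos A = 11.532, so BC ≈ 3.3959.
Area = ½·CA·AB·sin A ≈ 10.181.
Circumradius = BC/(2 sin A) ≈ 3.5023.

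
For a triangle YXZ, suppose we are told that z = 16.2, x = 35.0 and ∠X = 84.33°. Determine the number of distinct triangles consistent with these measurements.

z·sin X = 16.2·sin(84.33°) ≈ 16.12.
Since x ≥ z, exactly one triangle exists.

1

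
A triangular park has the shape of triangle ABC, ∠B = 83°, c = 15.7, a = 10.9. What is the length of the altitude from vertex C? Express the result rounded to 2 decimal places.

By the law of cosines, b² = c² + a² − 2·c·a·cos B = 323.59, so b ≈ 17.989.
Area = ½·c·a·sin B ≈ 84.927.
The altitude from C has length 2·area/c ≈ 10.819.

10.82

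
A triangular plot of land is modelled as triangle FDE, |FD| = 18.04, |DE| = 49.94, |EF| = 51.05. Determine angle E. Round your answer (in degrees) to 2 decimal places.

By the law of cosines, cos E = (|DE|² + |EF|² − |FD|²) / (2·|DE|·|EF|) ≈ 0.93642, so ∠E ≈ 20.54°.

20.54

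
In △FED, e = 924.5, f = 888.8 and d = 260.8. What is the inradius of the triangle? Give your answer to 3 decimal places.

Semiperimeter s = (888.8 + 924.5 + 260.8)/2 = 1037.
Heron's formula: area = √(1037·148.25·112.55·776.25) ≈ 1.159e+05.
Inradius = area/s = 1.159e+05/1037 ≈ 111.76.

r ≈ 111.756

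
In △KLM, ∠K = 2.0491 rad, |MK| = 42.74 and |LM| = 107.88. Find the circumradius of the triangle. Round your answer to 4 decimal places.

Law of sines: sin L = |MK|·sin K/|LM| ≈ 0.35172.
Since |LM| ≥ |MK|, only the acute value applies: ∠L ≈ 0.3594 rad.
Then ∠M = π − ∠K − ∠L ≈ 0.7331 rad.
Law of sines gives |KL| = |LM|·sin M/sin K ≈ 81.315.
Circumradius = |LM|/(2 sin K) ≈ 60.759.

R ≈ 60.7585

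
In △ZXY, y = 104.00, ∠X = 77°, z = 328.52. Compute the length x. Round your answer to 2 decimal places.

By the law of cosines, x² = y² + z² − 2·y·z·cos X = 1.0337e+05, so x ≈ 321.51.

321.51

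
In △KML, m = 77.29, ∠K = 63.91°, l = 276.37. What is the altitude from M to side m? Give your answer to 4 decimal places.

248.2091

By the law of cosines, k² = m² + l² − 2·m·l·cos K = 63566, so k ≈ 252.12.
Area = ½·m·l·sin K ≈ 9592.
The altitude from M has length 2·area/m ≈ 248.21.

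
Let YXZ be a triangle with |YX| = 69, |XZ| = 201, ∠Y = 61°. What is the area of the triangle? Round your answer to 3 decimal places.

Law of sines: sin Z = |YX|·sin Y/|XZ| ≈ 0.30024.
Since |XZ| ≥ |YX|, only the acute value applies: ∠Z ≈ 17.47°.
Then ∠X = 180° − ∠Y − ∠Z ≈ 101.53°.
Law of sines gives |ZY| = |XZ|·sin X/sin Y ≈ 225.18.
Area = ½·|XZ|·|YX|·sin X ≈ 6794.6.

area ≈ 6794.616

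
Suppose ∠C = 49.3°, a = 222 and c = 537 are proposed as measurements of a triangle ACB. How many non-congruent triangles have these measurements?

1

a·sin C = 222·sin(49.3°) ≈ 168.3.
Since c ≥ a, exactly one triangle exists.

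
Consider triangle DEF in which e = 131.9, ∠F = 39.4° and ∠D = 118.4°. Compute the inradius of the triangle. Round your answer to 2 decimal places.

The third angle is ∠E = 180° − ∠F − ∠D = 22.20°.
Law of sines: d = e·sin D/sin E ≈ 307.08.
Law of sines: f = e·sin F/sin E ≈ 221.58.
Area = ½·e·d·sin F ≈ 12854.
Semiperimeter s = (307.08+131.9+221.58)/2 = 330.28.
Inradius = area/s = 12854/330.28 ≈ 38.92.

r ≈ 38.92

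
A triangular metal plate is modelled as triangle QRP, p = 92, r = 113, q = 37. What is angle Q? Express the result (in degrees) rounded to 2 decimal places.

By the law of cosines, cos Q = (r² + p² − q²) / (2·r·p) ≈ 0.95537, so ∠Q ≈ 17.18°.

∠Q ≈ 17.18°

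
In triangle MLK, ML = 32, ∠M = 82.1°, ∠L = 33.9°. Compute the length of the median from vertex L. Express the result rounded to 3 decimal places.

The third angle is ∠K = 180° − ∠M − ∠L = 64.00°.
Law of sines: LK = ML·sin M/sin K ≈ 35.265.
Law of sines: KM = ML·sin L/sin K ≈ 19.858.
Median from L: ½√(2·ML² + 2·LK² − KM²) ≈ 32.175.

32.175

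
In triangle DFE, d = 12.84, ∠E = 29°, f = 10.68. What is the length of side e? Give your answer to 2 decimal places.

6.25

By the law of cosines, e² = d² + f² − 2·d·f·cos E = 39.053, so e ≈ 6.2492.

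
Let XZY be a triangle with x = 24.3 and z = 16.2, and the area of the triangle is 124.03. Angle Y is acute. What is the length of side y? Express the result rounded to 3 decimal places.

15.543

From area = ½·x·z·sin Y, we get sin Y = 2·area/(x·z) ≈ 0.63014.
Taking the acute solution, ∠Y ≈ 0.6817 rad.
Law of cosines then gives y ≈ 15.543.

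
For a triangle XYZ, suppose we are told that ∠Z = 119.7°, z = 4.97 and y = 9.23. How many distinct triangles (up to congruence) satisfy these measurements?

y·sin Z = 9.23·sin(119.7°) ≈ 8.017.
Since ∠Z is not acute, a triangle exists only if z > y; here z ≤ y, so there is no triangle.

0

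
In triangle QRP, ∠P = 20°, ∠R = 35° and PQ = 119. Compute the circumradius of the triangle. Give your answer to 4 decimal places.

103.7351

The third angle is ∠Q = 180° − ∠R − ∠P = 125.00°.
Law of sines: RP = PQ·sin Q/sin R ≈ 169.95.
Law of sines: QR = PQ·sin P/sin R ≈ 70.959.
Circumradius = PQ/(2 sin R) ≈ 103.74.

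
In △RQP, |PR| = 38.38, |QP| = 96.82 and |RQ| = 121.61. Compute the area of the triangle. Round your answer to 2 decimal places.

area ≈ 1575.10

Semiperimeter s = (96.82 + 38.38 + 121.61)/2 = 128.41.
Heron's formula: area = √(128.41·31.585·90.025·6.795) ≈ 1575.1.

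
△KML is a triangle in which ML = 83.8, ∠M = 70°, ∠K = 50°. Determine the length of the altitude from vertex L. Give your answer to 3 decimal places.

78.746

The third angle is ∠L = 180° − ∠K − ∠M = 60.00°.
Law of sines: LK = ML·sin M/sin K ≈ 102.8.
Law of sines: KM = ML·sin L/sin K ≈ 94.737.
Area = ½·ML·LK·sin L ≈ 3730.1.
The altitude from L has length 2·area/KM ≈ 78.746.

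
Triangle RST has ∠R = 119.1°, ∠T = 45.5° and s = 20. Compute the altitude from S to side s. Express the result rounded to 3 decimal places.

h_S ≈ 46.937

The third angle is ∠S = 180° − ∠T − ∠R = 15.40°.
Law of sines: r = s·sin R/sin S ≈ 65.807.
Law of sines: t = s·sin T/sin S ≈ 53.717.
Area = ½·s·r·sin T ≈ 469.37.
The altitude from S has length 2·area/s ≈ 46.937.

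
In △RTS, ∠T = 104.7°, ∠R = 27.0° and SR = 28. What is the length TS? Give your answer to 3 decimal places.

The third angle is ∠S = 180° − ∠R − ∠T = 48.30°.
Law of sines: TS = SR·sin R/sin T ≈ 13.142.

13.142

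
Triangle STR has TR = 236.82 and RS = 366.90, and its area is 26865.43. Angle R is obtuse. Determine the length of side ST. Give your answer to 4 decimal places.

From area = ½·TR·RS·sin R, we get sin R = 2·area/(TR·RS) ≈ 0.61838.
Taking the obtuse solution, ∠R ≈ 141.80°.
Law of cosines then gives ST ≈ 572.07.

572.0733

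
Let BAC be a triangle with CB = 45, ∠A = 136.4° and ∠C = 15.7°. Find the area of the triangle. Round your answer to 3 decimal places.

The third angle is ∠B = 180° − ∠A − ∠C = 27.90°.
Law of sines: AC = CB·sin B/sin A ≈ 30.534.
Law of sines: BA = CB·sin C/sin A ≈ 17.658.
Area = ½·CB·AC·sin C ≈ 185.91.

area ≈ 185.907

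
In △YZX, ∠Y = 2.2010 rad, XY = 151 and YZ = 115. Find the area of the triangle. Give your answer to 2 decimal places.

Area = ½·XY·YZ·sin Y ≈ 7014.7.

area ≈ 7014.66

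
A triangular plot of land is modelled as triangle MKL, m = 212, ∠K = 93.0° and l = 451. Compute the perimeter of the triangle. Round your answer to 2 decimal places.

By the law of cosines, k² = l² + m² − 2·l·m·cos K = 2.5835e+05, so k ≈ 508.28.
Semiperimeter s = (212+508.28+451)/2 = 585.64.
Perimeter = 212 + 508.28 + 451 = 1171.3.

1171.28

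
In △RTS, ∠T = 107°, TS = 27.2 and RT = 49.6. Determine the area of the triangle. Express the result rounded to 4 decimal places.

Area = ½·RT·TS·sin T ≈ 645.08.

area ≈ 645.0849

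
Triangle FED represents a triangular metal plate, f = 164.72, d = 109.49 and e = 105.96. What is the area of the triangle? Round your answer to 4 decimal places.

area ≈ 5717.5233

Semiperimeter s = (164.72 + 105.96 + 109.49)/2 = 190.09.
Heron's formula: area = √(190.09·25.365·84.125·80.595) ≈ 5717.5.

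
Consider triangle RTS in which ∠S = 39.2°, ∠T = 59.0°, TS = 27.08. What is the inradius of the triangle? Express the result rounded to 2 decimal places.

The third angle is ∠R = 180° − ∠T − ∠S = 81.80°.
Law of sines: SR = TS·sin T/sin R ≈ 23.452.
Law of sines: RT = TS·sin S/sin R ≈ 17.292.
Area = ½·TS·SR·sin S ≈ 200.69.
Semiperimeter s = (27.08+23.452+17.292)/2 = 33.912.
Inradius = area/s = 200.69/33.912 ≈ 5.9181.

r ≈ 5.92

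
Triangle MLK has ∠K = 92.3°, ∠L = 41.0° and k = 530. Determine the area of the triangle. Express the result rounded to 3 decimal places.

The third angle is ∠M = 180° − ∠L − ∠K = 46.70°.
Law of sines: m = k·sin M/sin K ≈ 386.03.
Law of sines: l = k·sin L/sin K ≈ 347.99.
Area = ½·k·m·sin L ≈ 67114.

area ≈ 67113.589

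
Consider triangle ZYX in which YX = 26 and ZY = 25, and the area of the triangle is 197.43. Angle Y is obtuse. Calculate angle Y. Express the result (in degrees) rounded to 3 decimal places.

From area = ½·ZY·YX·sin Y, we get sin Y = 2·area/(ZY·YX) ≈ 0.60748.
Taking the obtuse solution, ∠Y ≈ 142.59°.

142.593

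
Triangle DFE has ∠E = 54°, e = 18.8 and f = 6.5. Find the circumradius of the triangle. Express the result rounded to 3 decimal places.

Law of sines: sin F = f·sin E/e ≈ 0.27971.
Since e ≥ f, only the acute value applies: ∠F ≈ 16.24°.
Then ∠D = 180° − ∠E − ∠F ≈ 109.76°.
Law of sines gives d = e·sin D/sin E ≈ 21.87.
Circumradius = e/(2 sin E) ≈ 11.619.

11.619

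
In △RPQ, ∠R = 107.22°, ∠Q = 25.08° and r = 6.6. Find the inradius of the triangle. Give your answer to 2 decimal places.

The third angle is ∠P = 180° − ∠Q − ∠R = 47.70°.
Law of sines: p = r·sin P/sin R ≈ 5.1106.
Law of sines: q = r·sin Q/sin R ≈ 2.9289.
Area = ½·r·p·sin Q ≈ 7.1489.
Semiperimeter s = (6.6+5.1106+2.9289)/2 = 7.3198.
Inradius = area/s = 7.1489/7.3198 ≈ 0.97665.

0.98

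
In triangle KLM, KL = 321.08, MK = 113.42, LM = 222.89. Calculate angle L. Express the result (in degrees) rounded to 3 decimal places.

12.182

By the law of cosines, cos L = (KL² + LM² − MK²) / (2·KL·LM) ≈ 0.97748, so ∠L ≈ 12.18°.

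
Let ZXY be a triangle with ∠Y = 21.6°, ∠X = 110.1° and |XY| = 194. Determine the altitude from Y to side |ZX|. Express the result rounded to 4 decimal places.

h_Y ≈ 182.1843

The third angle is ∠Z = 180° − ∠X − ∠Y = 48.30°.
Law of sines: |YZ| = |XY|·sin X/sin Z ≈ 244.01.
Law of sines: |ZX| = |XY|·sin Y/sin Z ≈ 95.65.
Area = ½·|XY|·|YZ|·sin Y ≈ 8713.
The altitude from Y has length 2·area/|ZX| ≈ 182.18.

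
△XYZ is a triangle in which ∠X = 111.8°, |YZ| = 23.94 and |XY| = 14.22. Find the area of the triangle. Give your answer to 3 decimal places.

Law of sines: sin Z = |XY|·sin X/|YZ| ≈ 0.55151.
Since |YZ| ≥ |XY|, only the acute value applies: ∠Z ≈ 33.47°.
Then ∠Y = 180° − ∠X − ∠Z ≈ 34.73°.
Law of sines gives |ZX| = |YZ|·sin Y/sin X ≈ 14.689.
Area = ½·|YZ|·|XY|·sin Y ≈ 96.971.

96.971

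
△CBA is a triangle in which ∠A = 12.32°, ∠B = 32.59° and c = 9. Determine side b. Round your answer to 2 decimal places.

6.87

The third angle is ∠C = 180° − ∠B − ∠A = 135.09°.
Law of sines: b = c·sin B/sin C ≈ 6.8664.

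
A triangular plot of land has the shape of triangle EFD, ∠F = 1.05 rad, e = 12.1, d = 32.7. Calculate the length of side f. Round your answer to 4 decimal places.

By the law of cosines, f² = d² + e² − 2·d·e·cos F = 821.95, so f ≈ 28.67.

28.6697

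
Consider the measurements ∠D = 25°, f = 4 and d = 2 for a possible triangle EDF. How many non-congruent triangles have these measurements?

2

f·sin D = 4·sin(25°) ≈ 1.69.
Since f sin D < d < f (1.69 < 2 < 4), two triangles exist.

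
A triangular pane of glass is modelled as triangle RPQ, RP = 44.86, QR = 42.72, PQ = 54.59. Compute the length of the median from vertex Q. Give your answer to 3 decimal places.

Median from Q: ½√(2·PQ² + 2·QR² − RP²) ≈ 43.582.

m_Q ≈ 43.582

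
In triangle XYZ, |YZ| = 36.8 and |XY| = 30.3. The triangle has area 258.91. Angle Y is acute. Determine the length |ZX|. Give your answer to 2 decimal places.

17.24

From area = ½·|XY|·|YZ|·sin Y, we get sin Y = 2·area/(|XY|·|YZ|) ≈ 0.46440.
Taking the acute solution, ∠Y ≈ 0.483 rad.
Law of cosines then gives |ZX| ≈ 17.243.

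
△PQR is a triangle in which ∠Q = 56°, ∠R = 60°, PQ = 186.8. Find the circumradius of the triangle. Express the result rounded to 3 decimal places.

The third angle is ∠P = 180° − ∠Q − ∠R = 64.00°.
Law of sines: QR = PQ·sin P/sin R ≈ 193.87.
Law of sines: RP = PQ·sin Q/sin R ≈ 178.82.
Circumradius = PQ/(2 sin R) ≈ 107.85.

107.849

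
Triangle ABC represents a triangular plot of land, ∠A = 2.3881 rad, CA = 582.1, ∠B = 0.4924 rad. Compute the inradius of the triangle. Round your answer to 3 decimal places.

r ≈ 72.652

The third angle is ∠C = π − ∠A − ∠B = 0.2611 rad.
Law of sines: BC = CA·sin A/sin B ≈ 842.46.
Law of sines: AB = CA·sin C/sin B ≈ 317.85.
Area = ½·CA·BC·sin C ≈ 63295.
Semiperimeter s = (842.46+582.1+317.85)/2 = 871.21.
Inradius = area/s = 63295/871.21 ≈ 72.652.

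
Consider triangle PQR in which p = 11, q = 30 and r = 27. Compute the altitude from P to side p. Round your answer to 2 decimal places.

Semiperimeter s = (11 + 30 + 27)/2 = 34.
Heron's formula: area = √(34·23·4·7) ≈ 147.97.
The altitude from P has length 2·area/p ≈ 26.904.

26.90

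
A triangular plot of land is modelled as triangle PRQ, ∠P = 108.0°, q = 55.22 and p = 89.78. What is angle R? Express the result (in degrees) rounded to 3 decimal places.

∠R ≈ 36.200°

Law of sines: sin Q = q·sin P/p ≈ 0.58496.
Since p ≥ q, only the acute value applies: ∠Q ≈ 35.80°.
Then ∠R = 180° − ∠P − ∠Q ≈ 36.20°.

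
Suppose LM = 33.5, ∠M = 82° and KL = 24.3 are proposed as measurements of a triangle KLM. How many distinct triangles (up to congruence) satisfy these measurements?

0

LM·sin M = 33.5·sin(82°) ≈ 33.17.
Since KL = 24.3 < 33.17 = LM sin M, no triangle exists.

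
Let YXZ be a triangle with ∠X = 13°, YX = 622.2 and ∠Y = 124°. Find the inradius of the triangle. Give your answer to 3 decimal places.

The third angle is ∠Z = 180° − ∠Y − ∠X = 43.00°.
Law of sines: XZ = YX·sin Y/sin Z ≈ 756.35.
Law of sines: ZY = YX·sin X/sin Z ≈ 205.23.
Area = ½·YX·XZ·sin X ≈ 52931.
Semiperimeter s = (756.35+205.23+622.2)/2 = 791.89.
Inradius = area/s = 52931/791.89 ≈ 66.841.

r ≈ 66.841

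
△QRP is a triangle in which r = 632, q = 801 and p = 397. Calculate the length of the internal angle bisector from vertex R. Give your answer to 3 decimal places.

t_R ≈ 479.058

By the law of cosines, cos R = (p² + q² − r²) / (2·p·q) ≈ 0.62860, so ∠R ≈ 51.05°.
The bisector from R has length 2·p·q·cos(∠R/2)/(p+q) ≈ 479.06.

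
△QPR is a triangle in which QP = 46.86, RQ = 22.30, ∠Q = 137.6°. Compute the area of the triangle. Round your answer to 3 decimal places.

area ≈ 352.316

Area = ½·RQ·QP·sin Q ≈ 352.32.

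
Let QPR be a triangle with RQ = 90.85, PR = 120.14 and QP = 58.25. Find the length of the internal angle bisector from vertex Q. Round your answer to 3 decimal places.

t_Q ≈ 43.083

By the law of cosines, cos Q = (RQ² + QP² − PR²) / (2·RQ·QP) ≈ -0.26331, so ∠Q ≈ 105.27°.
The bisector from Q has length 2·RQ·QP·cos(∠Q/2)/(RQ+QP) ≈ 43.083.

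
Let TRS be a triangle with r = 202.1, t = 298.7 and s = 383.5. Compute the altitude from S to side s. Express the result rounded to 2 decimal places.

Semiperimeter p = (298.7 + 202.1 + 383.5)/2 = 442.15.
Heron's formula: area = √(442.15·143.45·240.05·58.65) ≈ 29883.
The altitude from S has length 2·area/s ≈ 155.84.

155.84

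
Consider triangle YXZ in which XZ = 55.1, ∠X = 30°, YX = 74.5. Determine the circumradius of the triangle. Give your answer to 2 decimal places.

R ≈ 38.42

By the law of cosines, ZY² = YX² + XZ² − 2·YX·XZ·cos X = 1476.3, so ZY ≈ 38.422.
Area = ½·YX·XZ·sin X ≈ 1026.2.
Circumradius = ZY/(2 sin X) ≈ 38.422.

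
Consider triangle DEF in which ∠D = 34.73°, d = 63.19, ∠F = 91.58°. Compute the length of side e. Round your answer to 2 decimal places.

89.38

The third angle is ∠E = 180° − ∠F − ∠D = 53.69°.
Law of sines: e = d·sin E/sin D ≈ 89.379.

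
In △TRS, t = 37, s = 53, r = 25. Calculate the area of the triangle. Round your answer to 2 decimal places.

Semiperimeter p = (37 + 25 + 53)/2 = 57.5.
Heron's formula: area = √(57.5·20.5·32.5·4.5) ≈ 415.2.

area ≈ 415.20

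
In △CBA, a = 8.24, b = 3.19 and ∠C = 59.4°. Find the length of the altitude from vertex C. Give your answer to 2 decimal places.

h_C ≈ 3.16

By the law of cosines, c² = b² + a² − 2·b·a·cos C = 51.313, so c ≈ 7.1633.
Area = ½·b·a·sin C ≈ 11.313.
The altitude from C has length 2·area/c ≈ 3.1585.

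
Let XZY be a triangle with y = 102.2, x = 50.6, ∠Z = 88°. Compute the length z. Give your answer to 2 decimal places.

112.45

By the law of cosines, z² = y² + x² − 2·y·x·cos Z = 12644, so z ≈ 112.45.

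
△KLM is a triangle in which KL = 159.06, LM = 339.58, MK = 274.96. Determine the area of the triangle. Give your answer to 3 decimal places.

Semiperimeter s = (339.58 + 274.96 + 159.06)/2 = 386.8.
Heron's formula: area = √(386.8·47.22·111.84·227.74) ≈ 21569.

21568.724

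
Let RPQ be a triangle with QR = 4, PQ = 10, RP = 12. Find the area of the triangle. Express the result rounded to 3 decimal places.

area ≈ 18.735

Semiperimeter s = (10 + 4 + 12)/2 = 13.
Heron's formula: area = √(13·3·9·1) ≈ 18.735.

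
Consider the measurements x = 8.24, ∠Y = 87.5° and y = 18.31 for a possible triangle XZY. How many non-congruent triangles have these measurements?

1

x·sin Y = 8.24·sin(87.5°) ≈ 8.232.
Since y ≥ x, exactly one triangle exists.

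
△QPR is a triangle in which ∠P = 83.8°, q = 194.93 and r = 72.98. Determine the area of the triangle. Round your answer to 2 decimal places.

7071.39

Area = ½·r·q·sin P ≈ 7071.4.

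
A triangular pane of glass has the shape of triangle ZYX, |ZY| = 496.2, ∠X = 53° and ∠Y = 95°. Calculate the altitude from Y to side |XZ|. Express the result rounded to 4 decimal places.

The third angle is ∠Z = 180° − ∠Y − ∠X = 32.00°.
Law of sines: |YX| = |ZY|·sin Z/sin X ≈ 329.24.
Law of sines: |XZ| = |ZY|·sin Y/sin X ≈ 618.95.
Area = ½·|ZY|·|YX|·sin Y ≈ 81375.
The altitude from Y has length 2·area/|XZ| ≈ 262.95.

262.9459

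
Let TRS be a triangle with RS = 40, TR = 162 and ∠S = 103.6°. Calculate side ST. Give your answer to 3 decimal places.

Law of sines: sin T = RS·sin S/TR ≈ 0.23999.
Since TR ≥ RS, only the acute value applies: ∠T ≈ 13.89°.
Then ∠R = 180° − ∠S − ∠T ≈ 62.51°.
Law of sines gives ST = TR·sin R/sin S ≈ 147.86.

147.860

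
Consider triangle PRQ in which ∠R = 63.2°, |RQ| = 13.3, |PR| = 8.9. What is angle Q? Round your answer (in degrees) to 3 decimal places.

40.543

By the law of cosines, |QP|² = |PR|² + |RQ|² − 2·|PR|·|RQ|·cos R = 149.36, so |QP| ≈ 12.221.
Law of cosines again: cos Q = (|RQ|² + |QP|² − |PR|²)/(2·|RQ|·|QP|) ≈ 0.75992, so ∠Q ≈ 40.54°.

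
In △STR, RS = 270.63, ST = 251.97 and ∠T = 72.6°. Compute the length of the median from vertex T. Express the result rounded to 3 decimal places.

Law of sines: sin R = ST·sin T/RS ≈ 0.88845.
Since RS ≥ ST, only the acute value applies: ∠R ≈ 62.68°.
Then ∠S = 180° − ∠T − ∠R ≈ 44.72°.
Law of sines gives TR = RS·sin S/sin T ≈ 199.56.
Median from T: ½√(2·ST² + 2·TR² − RS²) ≈ 182.61.

182.612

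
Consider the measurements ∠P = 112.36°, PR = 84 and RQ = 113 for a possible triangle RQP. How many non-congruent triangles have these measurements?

1

PR·sin P = 84·sin(112.36°) ≈ 77.68.
Since ∠P is not acute, a triangle exists only if RQ > PR; here RQ > PR, so there is exactly one triangle.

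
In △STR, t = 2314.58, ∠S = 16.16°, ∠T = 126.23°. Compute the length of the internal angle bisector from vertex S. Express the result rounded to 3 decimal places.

The third angle is ∠R = 180° − ∠S − ∠T = 37.61°.
Law of sines: s = t·sin S/sin T ≈ 798.6.
Law of sines: r = t·sin R/sin T ≈ 1751.1.
The bisector from S has length 2·t·r·cos(∠S/2)/(t+r) ≈ 1974.

t_S ≈ 1974.018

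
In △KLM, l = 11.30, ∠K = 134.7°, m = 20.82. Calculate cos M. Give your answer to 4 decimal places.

By the law of cosines, k² = l² + m² − 2·l·m·cos K = 892.13, so k ≈ 29.869.
Law of cosines again: cos M = (k² + l² − m²)/(2·k·l) ≈ 0.86863, so ∠M ≈ 29.70°.

cos M ≈ 0.8686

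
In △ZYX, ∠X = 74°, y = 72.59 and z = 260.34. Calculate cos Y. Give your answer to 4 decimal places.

0.9603

By the law of cosines, x² = z² + y² − 2·z·y·cos X = 62628, so x ≈ 250.26.
Law of cosines again: cos Y = (x² + z² − y²)/(2·x·z) ≈ 0.96034, so ∠Y ≈ 16.19°.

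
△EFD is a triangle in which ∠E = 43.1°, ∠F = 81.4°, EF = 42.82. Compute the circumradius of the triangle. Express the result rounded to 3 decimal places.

The third angle is ∠D = 180° − ∠E − ∠F = 55.50°.
Law of sines: FD = EF·sin E/sin D ≈ 35.502.
Law of sines: DE = EF·sin F/sin D ≈ 51.374.
Circumradius = EF/(2 sin D) ≈ 25.979.

25.979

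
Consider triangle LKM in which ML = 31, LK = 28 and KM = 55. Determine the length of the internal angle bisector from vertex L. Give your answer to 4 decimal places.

By the law of cosines, cos L = (ML² + LK² − KM²) / (2·ML·LK) ≈ -0.73733, so ∠L ≈ 137.50°.
The bisector from L has length 2·ML·LK·cos(∠L/2)/(ML+LK) ≈ 10.663.

t_L ≈ 10.6633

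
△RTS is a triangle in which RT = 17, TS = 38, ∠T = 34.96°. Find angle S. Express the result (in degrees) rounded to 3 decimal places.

By the law of cosines, SR² = RT² + TS² − 2·RT·TS·cos T = 674.14, so SR ≈ 25.964.
Law of cosines again: cos S = (TS² + SR² − RT²)/(2·TS·SR) ≈ 0.92695, so ∠S ≈ 22.04°.

22.035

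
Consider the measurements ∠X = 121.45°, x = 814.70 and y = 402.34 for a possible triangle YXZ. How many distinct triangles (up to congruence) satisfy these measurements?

1

y·sin X = 402.34·sin(121.45°) ≈ 343.2.
Since ∠X is not acute, a triangle exists only if x > y; here x > y, so there is exactly one triangle.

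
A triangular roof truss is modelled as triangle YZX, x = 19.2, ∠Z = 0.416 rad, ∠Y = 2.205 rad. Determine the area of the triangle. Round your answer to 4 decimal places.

The third angle is ∠X = π − ∠Y − ∠Z = 0.521 rad.
Law of sines: y = x·sin Y/sin X ≈ 31.095.
Law of sines: z = x·sin Z/sin X ≈ 15.599.
Area = ½·x·y·sin Z ≈ 120.63.

area ≈ 120.6299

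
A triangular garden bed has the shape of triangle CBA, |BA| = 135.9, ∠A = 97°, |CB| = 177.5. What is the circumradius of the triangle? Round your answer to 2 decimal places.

R ≈ 89.42

Law of sines: sin C = |BA|·sin A/|CB| ≈ 0.75993.
Since |CB| ≥ |BA|, only the acute value applies: ∠C ≈ 49.46°.
Then ∠B = 180° − ∠A − ∠C ≈ 33.54°.
Law of sines gives |AC| = |CB|·sin B/sin A ≈ 98.814.
Circumradius = |CB|/(2 sin A) ≈ 89.416.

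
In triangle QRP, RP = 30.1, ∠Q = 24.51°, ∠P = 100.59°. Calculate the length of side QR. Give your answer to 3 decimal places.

The third angle is ∠R = 180° − ∠P − ∠Q = 54.90°.
Law of sines: QR = RP·sin P/sin Q ≈ 71.32.

71.320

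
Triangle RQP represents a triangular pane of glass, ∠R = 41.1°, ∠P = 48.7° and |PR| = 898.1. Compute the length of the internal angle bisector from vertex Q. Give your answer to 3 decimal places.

The third angle is ∠Q = 180° − ∠P − ∠R = 90.20°.
Law of sines: |QP| = |PR|·sin R/sin Q ≈ 590.39.
Law of sines: |RQ| = |PR|·sin P/sin Q ≈ 674.71.
The bisector from Q has length 2·|RQ|·|QP|·cos(∠Q/2)/(|RQ|+|QP|) ≈ 444.52.

444.518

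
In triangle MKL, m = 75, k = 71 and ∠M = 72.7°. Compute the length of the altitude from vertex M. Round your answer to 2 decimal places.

48.09

Law of sines: sin K = k·sin M/m ≈ 0.90384.
Since m ≥ k, only the acute value applies: ∠K ≈ 64.67°.
Then ∠L = 180° − ∠M − ∠K ≈ 42.63°.
Law of sines gives l = m·sin L/sin M ≈ 53.204.
Area = ½·m·k·sin L ≈ 1803.3.
The altitude from M has length 2·area/m ≈ 48.088.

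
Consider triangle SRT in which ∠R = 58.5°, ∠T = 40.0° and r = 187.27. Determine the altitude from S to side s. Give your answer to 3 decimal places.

120.375

The third angle is ∠S = 180° − ∠R − ∠T = 81.50°.
Law of sines: s = r·sin S/sin R ≈ 217.22.
Law of sines: t = r·sin T/sin R ≈ 141.18.
Area = ½·r·s·sin T ≈ 13074.
The altitude from S has length 2·area/s ≈ 120.37.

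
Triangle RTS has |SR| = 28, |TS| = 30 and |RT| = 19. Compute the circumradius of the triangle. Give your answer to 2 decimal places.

15.41

By the law of cosines, cos R = (|SR|² + |RT|² − |TS|²) / (2·|SR|·|RT|) ≈ 0.23026, so ∠R ≈ 1.3384 rad.
Circumradius = |TS|/(2 sin R) ≈ 15.414.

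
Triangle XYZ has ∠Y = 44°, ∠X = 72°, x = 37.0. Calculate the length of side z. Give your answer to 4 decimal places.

The third angle is ∠Z = 180° − ∠X − ∠Y = 64.00°.
Law of sines: z = x·sin Z/sin X ≈ 34.967.

34.9668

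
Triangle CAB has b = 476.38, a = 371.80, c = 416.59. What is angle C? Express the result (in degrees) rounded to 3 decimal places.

By the law of cosines, cos C = (a² + b² − c²) / (2·a·b) ≈ 0.54096, so ∠C ≈ 57.25°.

57.251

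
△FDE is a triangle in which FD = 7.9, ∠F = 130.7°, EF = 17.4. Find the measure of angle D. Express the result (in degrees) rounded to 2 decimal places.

34.43

By the law of cosines, DE² = EF² + FD² − 2·EF·FD·cos F = 544.44, so DE ≈ 23.333.
Law of cosines again: cos D = (FD² + DE² − EF²)/(2·FD·DE) ≈ 0.82485, so ∠D ≈ 34.43°.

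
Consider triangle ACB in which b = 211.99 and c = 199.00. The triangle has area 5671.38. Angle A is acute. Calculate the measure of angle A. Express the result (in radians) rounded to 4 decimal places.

From area = ½·c·b·sin A, we get sin A = 2·area/(c·b) ≈ 0.26887.
Taking the acute solution, ∠A ≈ 0.272 rad.

∠A ≈ 0.2722 rad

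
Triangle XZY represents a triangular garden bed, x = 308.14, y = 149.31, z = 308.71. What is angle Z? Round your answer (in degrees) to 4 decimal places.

By the law of cosines, cos Z = (y² + x² − z²) / (2·y·x) ≈ 0.23846, so ∠Z ≈ 76.20°.

76.2046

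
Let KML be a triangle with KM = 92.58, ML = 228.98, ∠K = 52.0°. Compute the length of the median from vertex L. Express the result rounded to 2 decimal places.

Law of sines: sin L = KM·sin K/ML ≈ 0.31860.
Since ML ≥ KM, only the acute value applies: ∠L ≈ 18.58°.
Then ∠M = 180° − ∠K − ∠L ≈ 109.42°.
Law of sines gives LK = ML·sin M/sin K ≈ 274.05.
Median from L: ½√(2·ML² + 2·LK² − KM²) ≈ 248.24.

248.24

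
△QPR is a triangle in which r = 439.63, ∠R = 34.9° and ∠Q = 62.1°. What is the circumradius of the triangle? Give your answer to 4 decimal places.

The third angle is ∠P = 180° − ∠R − ∠Q = 83.00°.
Law of sines: q = r·sin Q/sin R ≈ 679.07.
Law of sines: p = r·sin P/sin R ≈ 762.66.
Circumradius = r/(2 sin R) ≈ 384.19.

384.1940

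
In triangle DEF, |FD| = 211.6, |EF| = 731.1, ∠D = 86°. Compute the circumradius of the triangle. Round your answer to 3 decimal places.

Law of sines: sin E = |FD|·sin D/|EF| ≈ 0.28872.
Since |EF| ≥ |FD|, only the acute value applies: ∠E ≈ 16.78°.
Then ∠F = 180° − ∠D − ∠E ≈ 77.22°.
Law of sines gives |DE| = |EF|·sin F/sin D ≈ 714.73.
Circumradius = |EF|/(2 sin D) ≈ 366.44.

366.443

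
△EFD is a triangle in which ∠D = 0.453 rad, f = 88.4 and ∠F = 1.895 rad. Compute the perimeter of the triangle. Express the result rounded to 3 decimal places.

The third angle is ∠E = π − ∠F − ∠D = 0.794 rad.
Law of sines: e = f·sin E/sin F ≈ 66.482.
Law of sines: d = f·sin D/sin F ≈ 40.816.
Semiperimeter s = (66.482+88.4+40.816)/2 = 97.849.
Perimeter = 66.482 + 88.4 + 40.816 = 195.7.

195.698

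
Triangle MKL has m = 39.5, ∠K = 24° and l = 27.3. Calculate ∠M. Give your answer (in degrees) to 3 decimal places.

By the law of cosines, k² = l² + m² − 2·l·m·cos K = 335.3, so k ≈ 18.311.
Law of cosines again: cos M = (k² + l² − m²)/(2·k·l) ≈ -0.47977, so ∠M ≈ 118.67°.

∠M ≈ 118.670°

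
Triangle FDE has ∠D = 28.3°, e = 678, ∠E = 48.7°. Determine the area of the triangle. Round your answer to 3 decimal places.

141325.270

The third angle is ∠F = 180° − ∠D − ∠E = 103.00°.
Law of sines: f = e·sin F/sin E ≈ 879.35.
Law of sines: d = e·sin D/sin E ≈ 427.85.
Area = ½·e·f·sin D ≈ 1.4133e+05.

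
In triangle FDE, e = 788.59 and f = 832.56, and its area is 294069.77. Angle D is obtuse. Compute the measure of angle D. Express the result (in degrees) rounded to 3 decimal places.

∠D ≈ 116.388°

From area = ½·e·f·sin D, we get sin D = 2·area/(e·f) ≈ 0.89581.
Taking the obtuse solution, ∠D ≈ 116.39°.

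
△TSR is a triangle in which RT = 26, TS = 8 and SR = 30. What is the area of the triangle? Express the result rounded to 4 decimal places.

area ≈ 96.0000

Semiperimeter s = (30 + 26 + 8)/2 = 32.
Heron's formula: area = √(32·2·6·24) ≈ 96.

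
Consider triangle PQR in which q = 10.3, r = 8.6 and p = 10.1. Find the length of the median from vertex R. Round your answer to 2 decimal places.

Median from R: ½√(2·p² + 2·q² − r²) ≈ 9.2499.

m_R ≈ 9.25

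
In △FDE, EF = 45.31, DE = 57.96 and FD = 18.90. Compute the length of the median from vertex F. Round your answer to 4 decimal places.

19.1118

Median from F: ½√(2·EF² + 2·FD² − DE²) ≈ 19.112.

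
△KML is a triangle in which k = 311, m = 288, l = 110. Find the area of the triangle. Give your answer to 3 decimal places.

15834.451

Semiperimeter s = (311 + 288 + 110)/2 = 354.5.
Heron's formula: area = √(354.5·43.5·66.5·244.5) ≈ 15834.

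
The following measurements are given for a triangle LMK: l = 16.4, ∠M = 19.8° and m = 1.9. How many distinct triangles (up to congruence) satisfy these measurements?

0

l·sin M = 16.4·sin(19.8°) ≈ 5.555.
Since m = 1.9 < 5.555 = l sin M, no triangle exists.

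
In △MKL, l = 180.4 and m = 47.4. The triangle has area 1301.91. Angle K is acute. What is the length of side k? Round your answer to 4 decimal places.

136.0190

From area = ½·l·m·sin K, we get sin K = 2·area/(l·m) ≈ 0.30451.
Taking the acute solution, ∠K ≈ 17.73°.
Law of cosines then gives k ≈ 136.02.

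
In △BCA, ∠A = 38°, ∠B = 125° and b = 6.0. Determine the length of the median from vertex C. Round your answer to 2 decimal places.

5.20

The third angle is ∠C = 180° − ∠A − ∠B = 17.00°.
Law of sines: c = b·sin C/sin B ≈ 2.1415.
Law of sines: a = b·sin A/sin B ≈ 4.5095.
Median from C: ½√(2·a² + 2·b² − c²) ≈ 5.1982.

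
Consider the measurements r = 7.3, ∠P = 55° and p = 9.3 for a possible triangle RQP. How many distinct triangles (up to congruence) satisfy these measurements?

1

r·sin P = 7.3·sin(55°) ≈ 5.98.
Since p ≥ r, exactly one triangle exists.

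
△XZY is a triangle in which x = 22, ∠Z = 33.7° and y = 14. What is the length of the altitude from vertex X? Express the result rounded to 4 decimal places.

By the law of cosines, z² = y² + x² − 2·y·x·cos Z = 167.52, so z ≈ 12.943.
Area = ½·y·x·sin Z ≈ 85.446.
The altitude from X has length 2·area/x ≈ 7.7678.

h_X ≈ 7.7678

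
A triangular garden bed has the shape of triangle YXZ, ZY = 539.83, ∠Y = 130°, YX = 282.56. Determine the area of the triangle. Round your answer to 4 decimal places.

area ≈ 58424.0513

Area = ½·ZY·YX·sin Y ≈ 58424.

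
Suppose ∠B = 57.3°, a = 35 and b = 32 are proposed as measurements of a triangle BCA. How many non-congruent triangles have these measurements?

a·sin B = 35·sin(57.3°) ≈ 29.45.
Since a sin B < b < a (29.45 < 32 < 35), two triangles exist.

2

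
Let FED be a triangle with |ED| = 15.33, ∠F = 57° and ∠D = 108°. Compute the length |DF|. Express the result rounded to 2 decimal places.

The third angle is ∠E = 180° − ∠D − ∠F = 15.00°.
Law of sines: |DF| = |ED|·sin E/sin F ≈ 4.7309.

4.73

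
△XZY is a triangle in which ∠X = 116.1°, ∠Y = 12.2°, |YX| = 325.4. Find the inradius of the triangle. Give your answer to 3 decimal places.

The third angle is ∠Z = 180° − ∠Y − ∠X = 51.70°.
Law of sines: |ZY| = |YX|·sin X/sin Z ≈ 372.36.
Law of sines: |XZ| = |YX|·sin Y/sin Z ≈ 87.624.
Area = ½·|YX|·|ZY|·sin Y ≈ 12803.
Semiperimeter s = (372.36+325.4+87.624)/2 = 392.69.
Inradius = area/s = 12803/392.69 ≈ 32.602.

r ≈ 32.602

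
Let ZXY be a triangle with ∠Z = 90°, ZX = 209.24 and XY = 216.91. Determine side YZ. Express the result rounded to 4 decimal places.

Law of sines: sin Y = ZX·sin Z/XY ≈ 0.96464.
Since XY ≥ ZX, only the acute value applies: ∠Y ≈ 74.72°.
Then ∠X = 180° − ∠Z − ∠Y ≈ 15.28°.
Law of sines gives YZ = XY·sin X/sin Z ≈ 57.171.

57.1714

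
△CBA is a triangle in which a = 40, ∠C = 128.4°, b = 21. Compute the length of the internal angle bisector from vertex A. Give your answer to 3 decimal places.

By the law of cosines, c² = b² + a² − 2·b·a·cos C = 3084.5, so c ≈ 55.539.
Law of cosines again: cos A = (c² + b² − a²)/(2·c·b) ≈ 0.82548, so ∠A ≈ 34.36°.
The bisector from A has length 2·c·b·cos(∠A/2)/(c+b) ≈ 29.116.

29.116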